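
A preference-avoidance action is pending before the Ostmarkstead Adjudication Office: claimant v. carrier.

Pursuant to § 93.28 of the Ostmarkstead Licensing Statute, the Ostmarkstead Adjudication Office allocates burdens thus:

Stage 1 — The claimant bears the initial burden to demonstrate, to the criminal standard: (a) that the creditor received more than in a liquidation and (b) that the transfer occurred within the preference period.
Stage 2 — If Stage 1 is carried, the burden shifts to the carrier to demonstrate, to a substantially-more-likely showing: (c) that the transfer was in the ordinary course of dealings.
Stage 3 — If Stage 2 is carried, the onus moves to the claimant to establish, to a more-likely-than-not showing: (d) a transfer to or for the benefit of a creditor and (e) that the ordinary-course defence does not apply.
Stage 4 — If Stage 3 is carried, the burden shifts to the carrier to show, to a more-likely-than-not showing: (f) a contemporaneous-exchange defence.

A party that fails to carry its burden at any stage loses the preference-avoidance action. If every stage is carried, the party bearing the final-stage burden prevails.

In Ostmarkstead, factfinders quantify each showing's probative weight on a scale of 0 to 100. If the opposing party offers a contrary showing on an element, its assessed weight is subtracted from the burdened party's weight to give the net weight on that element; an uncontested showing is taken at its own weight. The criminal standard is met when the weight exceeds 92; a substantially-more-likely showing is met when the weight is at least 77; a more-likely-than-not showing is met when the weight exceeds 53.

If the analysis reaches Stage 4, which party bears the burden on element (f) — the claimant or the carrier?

carrier

Stage 4's rule assigns the burden to the carrier (to a more-likely-than-not showing).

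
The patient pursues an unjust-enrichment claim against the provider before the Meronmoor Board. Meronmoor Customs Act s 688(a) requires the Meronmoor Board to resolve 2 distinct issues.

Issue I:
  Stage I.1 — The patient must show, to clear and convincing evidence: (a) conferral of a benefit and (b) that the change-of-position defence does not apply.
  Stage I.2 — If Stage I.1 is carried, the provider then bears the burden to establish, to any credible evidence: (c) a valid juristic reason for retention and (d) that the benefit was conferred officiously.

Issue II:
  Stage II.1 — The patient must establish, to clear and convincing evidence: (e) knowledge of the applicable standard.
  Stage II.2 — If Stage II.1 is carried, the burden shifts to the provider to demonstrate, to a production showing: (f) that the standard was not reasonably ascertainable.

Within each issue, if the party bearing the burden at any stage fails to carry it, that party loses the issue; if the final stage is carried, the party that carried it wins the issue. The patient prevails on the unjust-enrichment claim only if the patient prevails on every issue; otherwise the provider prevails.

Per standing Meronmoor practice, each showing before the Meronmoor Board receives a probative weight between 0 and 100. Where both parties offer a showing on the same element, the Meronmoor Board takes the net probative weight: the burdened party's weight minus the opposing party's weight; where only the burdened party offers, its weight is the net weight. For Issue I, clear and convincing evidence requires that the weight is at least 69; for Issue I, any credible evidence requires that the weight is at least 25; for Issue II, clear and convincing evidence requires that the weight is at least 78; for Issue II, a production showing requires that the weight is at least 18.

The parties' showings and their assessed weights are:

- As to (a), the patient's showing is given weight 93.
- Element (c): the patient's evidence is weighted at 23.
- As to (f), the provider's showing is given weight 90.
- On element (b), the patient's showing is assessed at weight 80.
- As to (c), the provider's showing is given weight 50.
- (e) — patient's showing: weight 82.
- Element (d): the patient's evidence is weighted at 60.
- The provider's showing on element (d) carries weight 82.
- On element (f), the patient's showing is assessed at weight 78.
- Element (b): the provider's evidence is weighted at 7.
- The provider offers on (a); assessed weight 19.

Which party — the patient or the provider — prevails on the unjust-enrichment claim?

patient

— Issue I —
Stage I.1 (patient, clear and convincing evidence, weight is at least 69): (a) net 93−19=74 ≥ 69 — meets; (b) net 80−7=73 ≥ 69 — meets.
  Stage I.1 is satisfied; the onus moves to the provider.
Stage I.2 (provider, any credible evidence, weight is at least 25): (c) net 50−23=27 ≥ 25 — meets; (d) net 82−60=22 < 25 — fails.
  Not every element is met, so the provider fails to carry Stage I.2.
So the patient prevails on this issue.
— Issue II —
Stage II.1 (patient, clear and convincing evidence, weight is at least 78): (e) 82 ≥ 78 — meets.
  Stage II.1 is satisfied; the onus moves to the provider.
Stage II.2 (provider, a production showing, weight is at least 18): (f) net 90−78=12 < 18 — fails.
  The provider does not carry Stage II.2.
The analysis ends at Stage II.2; the patient prevails on this issue.
Per-issue: Issue I → patient; Issue II → patient. The patient must prevail on every issue; overall, the patient prevails.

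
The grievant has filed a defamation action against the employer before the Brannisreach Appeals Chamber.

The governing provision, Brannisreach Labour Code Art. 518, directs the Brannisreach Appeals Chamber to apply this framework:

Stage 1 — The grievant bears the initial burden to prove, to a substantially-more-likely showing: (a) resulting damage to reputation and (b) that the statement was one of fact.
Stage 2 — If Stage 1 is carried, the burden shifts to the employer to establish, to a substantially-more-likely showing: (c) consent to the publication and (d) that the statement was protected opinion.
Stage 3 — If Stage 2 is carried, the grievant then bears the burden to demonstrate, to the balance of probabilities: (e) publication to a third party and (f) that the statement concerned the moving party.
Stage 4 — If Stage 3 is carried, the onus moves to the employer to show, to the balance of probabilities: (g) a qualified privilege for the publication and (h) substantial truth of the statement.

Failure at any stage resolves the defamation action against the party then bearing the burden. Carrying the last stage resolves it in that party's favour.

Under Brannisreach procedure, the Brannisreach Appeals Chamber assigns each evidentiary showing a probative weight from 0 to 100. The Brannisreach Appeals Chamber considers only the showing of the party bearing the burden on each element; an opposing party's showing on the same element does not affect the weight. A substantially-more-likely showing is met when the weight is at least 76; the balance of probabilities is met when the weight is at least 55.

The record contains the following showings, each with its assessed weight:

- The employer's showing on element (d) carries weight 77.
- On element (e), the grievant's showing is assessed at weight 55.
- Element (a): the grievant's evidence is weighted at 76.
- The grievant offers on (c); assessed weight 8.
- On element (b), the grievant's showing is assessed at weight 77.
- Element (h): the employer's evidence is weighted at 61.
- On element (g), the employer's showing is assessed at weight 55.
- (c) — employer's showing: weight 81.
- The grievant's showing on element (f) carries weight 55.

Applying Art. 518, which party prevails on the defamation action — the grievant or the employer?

At Stage 1 the grievant must meet a substantially-more-likely showing (weight is at least 76): on (a) the weight is 76, which does reach 76, so (a) meets the standard; on (b) the weight is 77, which does reach 76, so (b) meets the standard.
  Stage 1 is satisfied; the onus moves to the employer.
At Stage 2 the employer must meet a substantially-more-likely showing (weight is at least 76): on (c) the weight is 81 (the grievant's 8 is given no effect), ≥ 76, so (c) meets the standard; on (d) the weight is 77, which does reach 76, so (d) meets the standard.
  All elements met. The burden passes to the grievant.
At Stage 3 the grievant must meet the balance of probabilities (weight is at least 55): on (e) the weight is 55, which does reach 55, so (e) meets the standard; on (f) the weight is 55, ≥ 55, so (f) meets the standard.
  The grievant carries Stage 3; the employer now bears the burden.
At Stage 4 the employer must meet the balance of probabilities (weight is at least 55): on (g) the weight is 55, ≥ 55, so (g) meets the standard; on (h) the weight is 61, which does reach 55, so (h) meets the standard.
  All elements met at the final stage.
With every stage satisfied, the employer prevails.

employer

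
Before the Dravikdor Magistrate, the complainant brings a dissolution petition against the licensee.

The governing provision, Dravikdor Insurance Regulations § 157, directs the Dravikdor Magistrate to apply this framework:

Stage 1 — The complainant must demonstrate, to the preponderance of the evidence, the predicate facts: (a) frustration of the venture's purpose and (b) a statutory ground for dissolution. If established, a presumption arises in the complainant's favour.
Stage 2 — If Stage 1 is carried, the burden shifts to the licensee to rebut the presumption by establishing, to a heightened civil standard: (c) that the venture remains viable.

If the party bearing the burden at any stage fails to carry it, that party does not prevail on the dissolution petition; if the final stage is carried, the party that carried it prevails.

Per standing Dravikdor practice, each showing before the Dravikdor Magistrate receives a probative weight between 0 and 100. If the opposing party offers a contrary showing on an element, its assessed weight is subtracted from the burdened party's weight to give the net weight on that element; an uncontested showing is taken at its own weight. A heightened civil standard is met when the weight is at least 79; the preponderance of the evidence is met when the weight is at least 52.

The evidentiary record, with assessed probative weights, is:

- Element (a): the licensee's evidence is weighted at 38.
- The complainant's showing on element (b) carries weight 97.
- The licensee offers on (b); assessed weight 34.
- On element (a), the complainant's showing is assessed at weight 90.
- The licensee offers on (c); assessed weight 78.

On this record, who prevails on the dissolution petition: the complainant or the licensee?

Stage 1 (complainant, the preponderance of the evidence, weight is at least 52): (a) net 90−38=52 ≥ 52 — meets; (b) net 97−34=63 ≥ 52 — meets.
  All elements met. The burden passes to the licensee.
Stage 2 (licensee, a heightened civil standard, weight is at least 79): (c) 78 < 79 — fails.
  The licensee does not carry Stage 2.
So the complainant prevails.

complainant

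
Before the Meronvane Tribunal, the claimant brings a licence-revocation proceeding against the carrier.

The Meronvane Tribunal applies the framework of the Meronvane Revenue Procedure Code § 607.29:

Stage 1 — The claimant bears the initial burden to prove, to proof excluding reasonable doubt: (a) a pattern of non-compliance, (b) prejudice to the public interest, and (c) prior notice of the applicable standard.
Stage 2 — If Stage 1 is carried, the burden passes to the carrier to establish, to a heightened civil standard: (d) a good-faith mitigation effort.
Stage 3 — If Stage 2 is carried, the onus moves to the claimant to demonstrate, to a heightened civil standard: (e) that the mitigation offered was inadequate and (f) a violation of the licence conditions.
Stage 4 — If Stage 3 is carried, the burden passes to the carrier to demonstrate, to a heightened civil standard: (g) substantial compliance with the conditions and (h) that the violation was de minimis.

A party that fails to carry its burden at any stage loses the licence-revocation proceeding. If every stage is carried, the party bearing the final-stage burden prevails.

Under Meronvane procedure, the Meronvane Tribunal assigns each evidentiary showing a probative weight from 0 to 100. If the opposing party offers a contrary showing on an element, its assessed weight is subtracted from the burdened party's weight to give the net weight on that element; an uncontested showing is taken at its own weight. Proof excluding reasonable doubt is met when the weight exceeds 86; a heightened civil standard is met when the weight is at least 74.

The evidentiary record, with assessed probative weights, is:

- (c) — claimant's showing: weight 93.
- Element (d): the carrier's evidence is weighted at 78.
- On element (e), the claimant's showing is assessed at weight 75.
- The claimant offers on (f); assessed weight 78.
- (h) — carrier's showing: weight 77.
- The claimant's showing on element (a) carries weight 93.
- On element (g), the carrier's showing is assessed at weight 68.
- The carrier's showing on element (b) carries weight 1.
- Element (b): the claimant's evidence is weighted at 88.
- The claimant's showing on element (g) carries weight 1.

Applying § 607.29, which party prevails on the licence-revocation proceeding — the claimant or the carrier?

claimant

Stage 1 — burden on claimant; standard: proof excluding reasonable doubt (weight exceeds 86).
    (a): 93 > 86 [met]
    (b): 88 − 1 = 87 > 86 [met]
    (c): 93 > 86 [met]
  Stage 1 carried; the burden shifts to the carrier.
Stage 2 — burden on carrier; standard: a heightened civil standard (weight is at least 74).
    (d): 78 ≥ 74 [met]
  Stage 2 carried; the burden shifts to the claimant.
Stage 3 — burden on claimant; standard: a heightened civil standard (weight is at least 74).
    (e): 75 ≥ 74 [met]
    (f): 78 ≥ 74 [met]
  All elements met. The burden passes to the carrier.
Stage 4 — burden on carrier; standard: a heightened civil standard (weight is at least 74).
    (g): 68 − 1 = 67 < 74 [not met]
    (h): 77 ≥ 74 [met]
  Not every element is met, so the carrier fails to carry Stage 4.
So the claimant prevails.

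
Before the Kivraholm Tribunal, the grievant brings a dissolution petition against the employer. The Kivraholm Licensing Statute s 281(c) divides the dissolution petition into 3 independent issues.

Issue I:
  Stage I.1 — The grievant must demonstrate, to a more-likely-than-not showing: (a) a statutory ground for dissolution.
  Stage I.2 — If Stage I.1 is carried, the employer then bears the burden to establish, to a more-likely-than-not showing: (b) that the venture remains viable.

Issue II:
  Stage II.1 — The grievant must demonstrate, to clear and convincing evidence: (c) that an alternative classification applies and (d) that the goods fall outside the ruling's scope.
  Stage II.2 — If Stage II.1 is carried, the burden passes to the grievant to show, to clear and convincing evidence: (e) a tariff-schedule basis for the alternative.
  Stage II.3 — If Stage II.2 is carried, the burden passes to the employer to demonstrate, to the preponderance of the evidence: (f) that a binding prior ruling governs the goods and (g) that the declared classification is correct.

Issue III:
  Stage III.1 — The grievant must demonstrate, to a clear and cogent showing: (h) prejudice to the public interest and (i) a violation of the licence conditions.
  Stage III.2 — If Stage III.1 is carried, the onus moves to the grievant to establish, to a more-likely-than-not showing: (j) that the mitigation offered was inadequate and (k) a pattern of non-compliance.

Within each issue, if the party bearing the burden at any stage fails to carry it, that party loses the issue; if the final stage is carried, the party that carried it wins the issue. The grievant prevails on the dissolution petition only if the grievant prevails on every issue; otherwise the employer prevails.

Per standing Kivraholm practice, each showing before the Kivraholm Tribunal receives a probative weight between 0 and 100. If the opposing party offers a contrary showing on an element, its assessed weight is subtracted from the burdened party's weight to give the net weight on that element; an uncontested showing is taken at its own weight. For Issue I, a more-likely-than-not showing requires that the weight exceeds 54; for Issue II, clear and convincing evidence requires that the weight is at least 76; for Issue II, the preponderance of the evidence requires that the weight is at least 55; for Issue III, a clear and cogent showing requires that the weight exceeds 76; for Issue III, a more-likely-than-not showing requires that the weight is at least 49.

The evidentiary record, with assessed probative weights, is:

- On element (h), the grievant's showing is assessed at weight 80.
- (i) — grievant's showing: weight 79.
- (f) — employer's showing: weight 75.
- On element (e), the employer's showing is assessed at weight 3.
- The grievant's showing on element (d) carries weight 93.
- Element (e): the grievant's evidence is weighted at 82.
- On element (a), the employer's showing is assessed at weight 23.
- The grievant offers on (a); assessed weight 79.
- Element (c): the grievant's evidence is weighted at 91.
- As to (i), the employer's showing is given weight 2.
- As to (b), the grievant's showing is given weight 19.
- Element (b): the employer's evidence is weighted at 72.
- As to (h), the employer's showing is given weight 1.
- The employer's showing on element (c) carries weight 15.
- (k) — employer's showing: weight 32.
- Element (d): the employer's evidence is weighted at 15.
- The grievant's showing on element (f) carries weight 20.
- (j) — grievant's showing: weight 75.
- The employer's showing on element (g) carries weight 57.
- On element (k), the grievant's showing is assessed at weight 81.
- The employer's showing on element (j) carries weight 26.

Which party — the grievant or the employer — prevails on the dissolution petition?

— Issue I —
At Stage I.1 the grievant must meet a more-likely-than-not showing (weight exceeds 54): on (a) the weight is 79 less the opposing 23 gives net 56, which does exceed 54, so (a) meets the standard.
  All elements met. The burden passes to the employer.
At Stage I.2 the employer must meet a more-likely-than-not showing (weight exceeds 54): on (b) the weight is 72 less the opposing 19 gives net 53, ≤ 54, so (b) does not meet the standard.
  Not every element is met, so the employer fails to carry Stage I.2.
The analysis ends at Stage I.2; the grievant prevails on this issue.
— Issue II —
At Stage II.1 the grievant must meet clear and convincing evidence (weight is at least 76): on (c) the weight is 91 less the opposing 15 gives net 76, ≥ 76, so (c) meets the standard; on (d) the weight is 93 less the opposing 15 gives net 78, which does reach 76, so (d) meets the standard.
  All elements met. The grievant retains the burden for Stage II.2.
At Stage II.2 the grievant must meet clear and convincing evidence (weight is at least 76): on (e) the weight is 82 less the opposing 3 gives net 79, ≥ 76, so (e) meets the standard.
  All elements met. The burden passes to the employer.
At Stage II.3 the employer must meet the preponderance of the evidence (weight is at least 55): on (f) the weight is 75 less the opposing 20 gives net 55, ≥ 55, so (f) meets the standard; on (g) the weight is 57, which does reach 55, so (g) meets the standard.
  Stage II.3 carried; the final stage is satisfied.
Every stage carried; the employer prevails on this issue.
— Issue III —
Stage III.1 (grievant, a clear and cogent showing, weight exceeds 76): (h) net 80−1=79 > 76 — meets; (i) net 79−2=77 > 76 — meets.
  Stage III.1 carried; the burden remains with the grievant.
Stage III.2 (grievant, a more-likely-than-not showing, weight is at least 49): (j) net 75−26=49 ≥ 49 — meets; (k) net 81−32=49 ≥ 49 — meets.
  The grievant carries the last stage.
With every stage satisfied, the grievant prevails on this issue.
Per-issue: Issue I → grievant; Issue II → employer; Issue III → grievant. The grievant must prevail on every issue; overall, the employer prevails.

employer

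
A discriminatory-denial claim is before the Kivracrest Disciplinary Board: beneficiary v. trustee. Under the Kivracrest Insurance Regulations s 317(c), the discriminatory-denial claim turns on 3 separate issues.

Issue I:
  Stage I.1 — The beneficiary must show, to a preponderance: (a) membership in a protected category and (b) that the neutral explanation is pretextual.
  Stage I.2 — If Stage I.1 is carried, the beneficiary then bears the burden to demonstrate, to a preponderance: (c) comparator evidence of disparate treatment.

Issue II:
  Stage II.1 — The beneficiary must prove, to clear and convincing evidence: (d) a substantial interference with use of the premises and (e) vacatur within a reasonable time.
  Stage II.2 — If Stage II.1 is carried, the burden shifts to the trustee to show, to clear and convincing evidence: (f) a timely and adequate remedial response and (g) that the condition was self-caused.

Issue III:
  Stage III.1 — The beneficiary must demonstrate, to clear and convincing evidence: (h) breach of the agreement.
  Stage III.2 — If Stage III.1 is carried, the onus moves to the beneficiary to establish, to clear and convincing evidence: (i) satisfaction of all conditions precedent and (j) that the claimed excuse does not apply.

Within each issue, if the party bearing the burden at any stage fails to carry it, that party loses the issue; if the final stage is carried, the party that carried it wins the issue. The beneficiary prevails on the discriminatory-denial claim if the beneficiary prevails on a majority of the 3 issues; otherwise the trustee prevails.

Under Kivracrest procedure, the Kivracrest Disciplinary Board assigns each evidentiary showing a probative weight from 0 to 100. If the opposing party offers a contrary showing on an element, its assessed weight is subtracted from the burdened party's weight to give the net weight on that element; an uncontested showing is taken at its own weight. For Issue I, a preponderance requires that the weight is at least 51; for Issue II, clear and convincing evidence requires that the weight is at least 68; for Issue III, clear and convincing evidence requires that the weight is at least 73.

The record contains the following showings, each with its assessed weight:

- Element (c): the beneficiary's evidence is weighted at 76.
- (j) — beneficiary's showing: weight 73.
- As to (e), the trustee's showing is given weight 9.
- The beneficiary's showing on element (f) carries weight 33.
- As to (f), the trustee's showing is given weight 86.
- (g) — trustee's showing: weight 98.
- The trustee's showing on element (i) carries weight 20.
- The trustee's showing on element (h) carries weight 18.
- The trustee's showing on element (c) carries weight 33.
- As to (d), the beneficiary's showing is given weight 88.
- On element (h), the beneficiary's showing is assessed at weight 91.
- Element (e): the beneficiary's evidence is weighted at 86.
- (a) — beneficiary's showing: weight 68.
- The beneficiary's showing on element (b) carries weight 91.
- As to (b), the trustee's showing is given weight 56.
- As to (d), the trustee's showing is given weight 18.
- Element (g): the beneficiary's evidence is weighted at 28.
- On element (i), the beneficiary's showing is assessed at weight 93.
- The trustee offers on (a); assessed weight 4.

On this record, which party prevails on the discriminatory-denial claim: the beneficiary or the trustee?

beneficiary

— Issue I —
At Stage I.1 the beneficiary must meet a preponderance (weight is at least 51): on (a) the weight is 68 less the opposing 4 gives net 64, ≥ 51, so (a) meets the standard; on (b) the weight is 91 less the opposing 56 gives net 35, which does not reach 51, so (b) does not meet the standard.
  The beneficiary does not carry Stage I.1.
The trustee prevails on this issue.
— Issue II —
At Stage II.1 the beneficiary must meet clear and convincing evidence (weight is at least 68): on (d) the weight is 88 less the opposing 18 gives net 70, ≥ 68, so (d) meets the standard; on (e) the weight is 86 less the opposing 9 gives net 77, ≥ 68, so (e) meets the standard.
  The beneficiary carries Stage II.1; the trustee now bears the burden.
At Stage II.2 the trustee must meet clear and convincing evidence (weight is at least 68): on (f) the weight is 86 less the opposing 33 gives net 53, which does not reach 68, so (f) does not meet the standard; on (g) the weight is 98 less the opposing 28 gives net 70, which does reach 68, so (g) meets the standard.
  Stage II.2 not carried; the trustee fails its burden.
The analysis ends at Stage II.2; the beneficiary prevails on this issue.
— Issue III —
Stage III.1 (beneficiary, clear and convincing evidence, weight is at least 73): (h) net 91−18=73 ≥ 73 — meets.
  Stage III.1 carried; the burden remains with the beneficiary.
Stage III.2 (beneficiary, clear and convincing evidence, weight is at least 73): (i) net 93−20=73 ≥ 73 — meets; (j) 73 ≥ 73 — meets.
  All elements met at the final stage.
All stages carried — the beneficiary prevails on this issue.
Per-issue: Issue I → trustee; Issue II → beneficiary; Issue III → beneficiary. The beneficiary must prevail on a majority of issues; overall, the beneficiary prevails.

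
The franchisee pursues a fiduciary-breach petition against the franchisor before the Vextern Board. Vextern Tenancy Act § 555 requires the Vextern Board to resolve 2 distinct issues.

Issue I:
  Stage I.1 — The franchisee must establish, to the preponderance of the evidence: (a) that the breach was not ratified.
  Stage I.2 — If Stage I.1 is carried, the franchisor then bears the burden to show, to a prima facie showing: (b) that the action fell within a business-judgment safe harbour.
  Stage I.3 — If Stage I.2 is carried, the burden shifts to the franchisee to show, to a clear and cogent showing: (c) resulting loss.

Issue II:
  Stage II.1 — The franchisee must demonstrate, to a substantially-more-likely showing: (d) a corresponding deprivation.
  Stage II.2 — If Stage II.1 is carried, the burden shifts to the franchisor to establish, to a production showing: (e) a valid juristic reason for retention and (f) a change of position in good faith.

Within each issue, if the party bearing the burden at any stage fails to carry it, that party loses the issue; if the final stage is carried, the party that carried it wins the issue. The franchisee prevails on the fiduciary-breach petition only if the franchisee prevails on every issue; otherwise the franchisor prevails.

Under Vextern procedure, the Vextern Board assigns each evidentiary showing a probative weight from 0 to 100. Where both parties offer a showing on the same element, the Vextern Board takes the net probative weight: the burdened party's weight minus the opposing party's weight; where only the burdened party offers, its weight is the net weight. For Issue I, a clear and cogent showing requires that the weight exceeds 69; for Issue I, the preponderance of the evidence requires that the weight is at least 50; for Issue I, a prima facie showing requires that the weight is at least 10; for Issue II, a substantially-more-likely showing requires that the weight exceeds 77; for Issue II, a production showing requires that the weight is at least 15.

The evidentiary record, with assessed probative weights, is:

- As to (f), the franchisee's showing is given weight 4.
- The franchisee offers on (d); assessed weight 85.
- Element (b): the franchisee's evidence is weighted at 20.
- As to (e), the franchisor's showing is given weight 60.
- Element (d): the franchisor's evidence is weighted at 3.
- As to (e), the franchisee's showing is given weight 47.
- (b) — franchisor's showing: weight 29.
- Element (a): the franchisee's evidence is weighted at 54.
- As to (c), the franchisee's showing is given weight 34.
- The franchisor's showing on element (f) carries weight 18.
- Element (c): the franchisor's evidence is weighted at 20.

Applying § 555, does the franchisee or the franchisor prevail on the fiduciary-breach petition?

franchisee

— Issue I —
Stage I.1 (franchisee, the preponderance of the evidence, weight is at least 50): (a) 54 ≥ 50 — meets.
  Stage I.1 is satisfied; the onus moves to the franchisor.
Stage I.2 (franchisor, a prima facie showing, weight is at least 10): (b) net 29−20=9 < 10 — fails.
  The franchisor does not carry Stage I.2.
The franchisee prevails on this issue.
— Issue II —
Stage II.1 (franchisee, a substantially-more-likely showing, weight exceeds 77): (d) net 85−3=82 > 77 — meets.
  Stage II.1 is satisfied; the onus moves to the franchisor.
Stage II.2 (franchisor, a production showing, weight is at least 15): (e) net 60−47=13 < 15 — fails; (f) net 18−4=14 < 15 — fails.
  The franchisor does not carry Stage II.2.
So the franchisee prevails on this issue.
Per-issue: Issue I → franchisee; Issue II → franchisee. The franchisee must prevail on every issue; overall, the franchisee prevails.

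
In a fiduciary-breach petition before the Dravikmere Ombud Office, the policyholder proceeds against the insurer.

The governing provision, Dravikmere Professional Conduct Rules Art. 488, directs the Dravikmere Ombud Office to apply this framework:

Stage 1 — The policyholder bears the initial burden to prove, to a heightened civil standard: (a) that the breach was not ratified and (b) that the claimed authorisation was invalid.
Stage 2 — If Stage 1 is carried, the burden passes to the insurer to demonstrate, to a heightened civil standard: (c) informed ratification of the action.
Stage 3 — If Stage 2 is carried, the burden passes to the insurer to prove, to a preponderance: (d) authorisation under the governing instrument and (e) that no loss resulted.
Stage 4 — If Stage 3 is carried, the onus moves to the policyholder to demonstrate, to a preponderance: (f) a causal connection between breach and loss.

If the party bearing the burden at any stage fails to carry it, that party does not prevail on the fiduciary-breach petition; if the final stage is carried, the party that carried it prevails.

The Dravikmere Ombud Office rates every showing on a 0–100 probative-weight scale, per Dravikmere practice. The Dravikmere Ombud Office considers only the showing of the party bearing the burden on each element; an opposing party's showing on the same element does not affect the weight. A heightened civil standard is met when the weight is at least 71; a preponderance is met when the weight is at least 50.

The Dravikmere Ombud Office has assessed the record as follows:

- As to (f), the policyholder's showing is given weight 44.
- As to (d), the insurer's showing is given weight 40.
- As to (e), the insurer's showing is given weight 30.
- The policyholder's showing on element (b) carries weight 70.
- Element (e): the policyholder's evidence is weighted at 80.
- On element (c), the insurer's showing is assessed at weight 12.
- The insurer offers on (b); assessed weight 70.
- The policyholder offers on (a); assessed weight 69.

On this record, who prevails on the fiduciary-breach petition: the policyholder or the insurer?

At Stage 1 the policyholder must meet a heightened civil standard (weight is at least 71): on (a) the weight is 69, which does not reach 71, so (a) does not meet the standard; on (b) the weight is 70 (the insurer's 70 is given no effect), < 71, so (b) does not meet the standard.
  Stage 1 not carried; the policyholder fails its burden.
So the insurer prevails.

insurer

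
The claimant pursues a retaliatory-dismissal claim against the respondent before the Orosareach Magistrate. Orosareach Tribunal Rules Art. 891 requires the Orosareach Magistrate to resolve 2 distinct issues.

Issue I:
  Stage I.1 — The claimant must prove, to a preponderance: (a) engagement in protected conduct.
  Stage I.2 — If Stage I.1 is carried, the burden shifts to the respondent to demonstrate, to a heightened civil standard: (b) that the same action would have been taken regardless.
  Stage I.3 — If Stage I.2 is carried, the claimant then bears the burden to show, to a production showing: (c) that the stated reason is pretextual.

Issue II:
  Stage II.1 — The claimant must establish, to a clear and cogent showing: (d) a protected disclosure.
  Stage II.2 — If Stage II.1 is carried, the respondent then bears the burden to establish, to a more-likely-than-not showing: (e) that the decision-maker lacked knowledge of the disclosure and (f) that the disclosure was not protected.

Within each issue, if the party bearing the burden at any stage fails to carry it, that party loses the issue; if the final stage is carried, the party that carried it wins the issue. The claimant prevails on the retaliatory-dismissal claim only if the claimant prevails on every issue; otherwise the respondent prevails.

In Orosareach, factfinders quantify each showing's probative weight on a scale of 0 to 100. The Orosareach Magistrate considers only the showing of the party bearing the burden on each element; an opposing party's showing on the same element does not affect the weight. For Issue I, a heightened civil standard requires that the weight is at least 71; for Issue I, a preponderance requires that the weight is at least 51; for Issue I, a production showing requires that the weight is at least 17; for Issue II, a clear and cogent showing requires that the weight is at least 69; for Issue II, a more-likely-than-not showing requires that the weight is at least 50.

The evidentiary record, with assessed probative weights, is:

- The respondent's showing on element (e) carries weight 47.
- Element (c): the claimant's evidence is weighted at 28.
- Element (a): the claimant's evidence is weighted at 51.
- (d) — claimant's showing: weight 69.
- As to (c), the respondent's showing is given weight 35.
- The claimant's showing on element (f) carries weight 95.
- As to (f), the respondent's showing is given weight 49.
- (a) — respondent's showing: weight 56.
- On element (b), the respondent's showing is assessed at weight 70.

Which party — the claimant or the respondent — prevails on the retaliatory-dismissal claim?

claimant

— Issue I —
Stage I.1 (claimant, a preponderance, weight is at least 51): (a) 51 (respondent's 56 disregarded) ≥ 51 — meets.
  Stage I.1 is satisfied; the onus moves to the respondent.
Stage I.2 (respondent, a heightened civil standard, weight is at least 71): (b) 70 < 71 — fails.
  Stage I.2 not carried; the respondent fails its burden.
The analysis ends at Stage I.2; the claimant prevails on this issue.
— Issue II —
Stage II.1 (claimant, a clear and cogent showing, weight is at least 69): (d) 69 ≥ 69 — meets.
  Stage II.1 carried; the burden shifts to the respondent.
Stage II.2 (respondent, a more-likely-than-not showing, weight is at least 50): (e) 47 < 50 — fails; (f) 49 (claimant's 95 disregarded) < 50 — fails.
  Not every element is met, so the respondent fails to carry Stage II.2.
The analysis ends at Stage II.2; the claimant prevails on this issue.
Per-issue: Issue I → claimant; Issue II → claimant. The claimant must prevail on every issue; overall, the claimant prevails.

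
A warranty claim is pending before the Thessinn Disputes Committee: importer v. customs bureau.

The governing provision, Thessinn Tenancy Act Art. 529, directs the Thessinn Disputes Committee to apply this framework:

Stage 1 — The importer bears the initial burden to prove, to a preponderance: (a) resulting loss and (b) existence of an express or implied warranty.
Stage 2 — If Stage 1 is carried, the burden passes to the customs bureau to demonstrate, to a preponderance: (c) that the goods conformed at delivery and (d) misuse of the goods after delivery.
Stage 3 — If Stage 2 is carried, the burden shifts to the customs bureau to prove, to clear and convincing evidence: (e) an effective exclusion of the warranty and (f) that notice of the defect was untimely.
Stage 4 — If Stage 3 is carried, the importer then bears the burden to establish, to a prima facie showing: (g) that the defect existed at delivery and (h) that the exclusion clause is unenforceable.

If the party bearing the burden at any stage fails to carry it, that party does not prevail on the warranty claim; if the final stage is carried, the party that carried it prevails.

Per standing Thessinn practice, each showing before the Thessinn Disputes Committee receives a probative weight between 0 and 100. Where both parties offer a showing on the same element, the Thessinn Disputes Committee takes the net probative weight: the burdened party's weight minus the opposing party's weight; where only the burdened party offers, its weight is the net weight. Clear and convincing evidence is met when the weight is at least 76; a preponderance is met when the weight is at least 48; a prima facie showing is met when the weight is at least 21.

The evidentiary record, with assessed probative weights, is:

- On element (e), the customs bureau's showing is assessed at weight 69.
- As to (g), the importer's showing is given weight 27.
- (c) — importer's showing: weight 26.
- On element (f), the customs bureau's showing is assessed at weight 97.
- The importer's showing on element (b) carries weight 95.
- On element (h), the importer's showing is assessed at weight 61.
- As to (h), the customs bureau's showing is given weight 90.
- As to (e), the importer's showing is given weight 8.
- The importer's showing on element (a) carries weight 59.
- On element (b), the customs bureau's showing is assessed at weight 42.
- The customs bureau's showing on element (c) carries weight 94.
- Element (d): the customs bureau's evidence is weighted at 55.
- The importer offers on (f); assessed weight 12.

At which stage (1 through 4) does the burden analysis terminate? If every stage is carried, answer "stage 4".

Stage 1 (importer, a preponderance, weight is at least 48): (a) 59 ≥ 48 — meets; (b) net 95−42=53 ≥ 48 — meets.
  Stage 1 carried; the burden shifts to the customs bureau.
Stage 2 (customs bureau, a preponderance, weight is at least 48): (c) net 94−26=68 ≥ 48 — meets; (d) 55 ≥ 48 — meets.
  Stage 2 is satisfied; the customs bureau continues to bear the burden.
Stage 3 (customs bureau, clear and convincing evidence, weight is at least 76): (e) net 69−8=61 < 76 — fails; (f) net 97−12=85 ≥ 76 — meets.
  Not every element is met, so the customs bureau fails to carry Stage 3.
The analysis ends at Stage 3; the importer prevails.

stage 3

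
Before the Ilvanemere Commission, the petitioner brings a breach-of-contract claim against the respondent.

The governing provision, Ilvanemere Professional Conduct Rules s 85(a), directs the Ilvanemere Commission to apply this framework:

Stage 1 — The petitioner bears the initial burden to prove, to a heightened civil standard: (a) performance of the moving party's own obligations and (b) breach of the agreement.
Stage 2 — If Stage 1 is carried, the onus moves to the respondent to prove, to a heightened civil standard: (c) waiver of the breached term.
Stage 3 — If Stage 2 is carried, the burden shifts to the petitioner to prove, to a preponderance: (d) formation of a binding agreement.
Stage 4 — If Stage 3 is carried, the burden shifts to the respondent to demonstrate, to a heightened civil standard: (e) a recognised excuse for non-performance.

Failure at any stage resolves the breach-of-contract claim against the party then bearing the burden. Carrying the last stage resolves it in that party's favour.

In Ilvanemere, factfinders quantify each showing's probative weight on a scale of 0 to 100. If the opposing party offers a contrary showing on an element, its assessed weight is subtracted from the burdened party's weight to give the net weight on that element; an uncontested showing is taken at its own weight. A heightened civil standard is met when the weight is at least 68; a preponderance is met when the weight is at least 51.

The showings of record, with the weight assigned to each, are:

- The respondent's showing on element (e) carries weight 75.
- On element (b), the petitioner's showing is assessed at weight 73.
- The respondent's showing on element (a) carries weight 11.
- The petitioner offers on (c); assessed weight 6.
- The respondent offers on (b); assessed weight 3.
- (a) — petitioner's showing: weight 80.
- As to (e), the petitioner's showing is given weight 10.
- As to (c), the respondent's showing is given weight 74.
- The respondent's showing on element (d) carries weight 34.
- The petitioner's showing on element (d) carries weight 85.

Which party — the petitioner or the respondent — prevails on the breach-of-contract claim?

petitioner

At Stage 1 the petitioner must meet a heightened civil standard (weight is at least 68): on (a) the weight is 80 less the opposing 11 gives net 69, ≥ 68, so (a) meets the standard; on (b) the weight is 73 less the opposing 3 gives net 70, ≥ 68, so (b) meets the standard.
  Stage 1 is satisfied; the onus moves to the respondent.
At Stage 2 the respondent must meet a heightened civil standard (weight is at least 68): on (c) the weight is 74 less the opposing 6 gives net 68, which does reach 68, so (c) meets the standard.
  Stage 2 carried; the burden shifts to the petitioner.
At Stage 3 the petitioner must meet a preponderance (weight is at least 51): on (d) the weight is 85 less the opposing 34 gives net 51, ≥ 51, so (d) meets the standard.
  The petitioner carries Stage 3; the respondent now bears the burden.
At Stage 4 the respondent must meet a heightened civil standard (weight is at least 68): on (e) the weight is 75 less the opposing 10 gives net 65, < 68, so (e) does not meet the standard.
  Not every element is met, so the respondent fails to carry Stage 4.
So the petitioner prevails.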